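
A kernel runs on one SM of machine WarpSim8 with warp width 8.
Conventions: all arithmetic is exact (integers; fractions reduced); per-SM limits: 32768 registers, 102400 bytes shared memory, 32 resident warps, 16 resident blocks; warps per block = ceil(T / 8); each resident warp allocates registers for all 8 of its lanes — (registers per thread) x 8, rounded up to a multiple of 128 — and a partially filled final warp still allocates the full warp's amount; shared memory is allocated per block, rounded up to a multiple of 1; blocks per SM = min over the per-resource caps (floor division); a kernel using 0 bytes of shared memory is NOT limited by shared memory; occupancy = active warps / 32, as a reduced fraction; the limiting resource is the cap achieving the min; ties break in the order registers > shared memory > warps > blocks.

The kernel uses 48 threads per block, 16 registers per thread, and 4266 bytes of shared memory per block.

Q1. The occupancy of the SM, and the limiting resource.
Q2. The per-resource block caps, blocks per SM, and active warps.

Answer: occupancy 15/16, limited by warps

registers: 42 blocks
shared memory: 24 blocks
warps: 5 blocks
blocks: 16 blocks

Answer: 5 blocks, 30 active warps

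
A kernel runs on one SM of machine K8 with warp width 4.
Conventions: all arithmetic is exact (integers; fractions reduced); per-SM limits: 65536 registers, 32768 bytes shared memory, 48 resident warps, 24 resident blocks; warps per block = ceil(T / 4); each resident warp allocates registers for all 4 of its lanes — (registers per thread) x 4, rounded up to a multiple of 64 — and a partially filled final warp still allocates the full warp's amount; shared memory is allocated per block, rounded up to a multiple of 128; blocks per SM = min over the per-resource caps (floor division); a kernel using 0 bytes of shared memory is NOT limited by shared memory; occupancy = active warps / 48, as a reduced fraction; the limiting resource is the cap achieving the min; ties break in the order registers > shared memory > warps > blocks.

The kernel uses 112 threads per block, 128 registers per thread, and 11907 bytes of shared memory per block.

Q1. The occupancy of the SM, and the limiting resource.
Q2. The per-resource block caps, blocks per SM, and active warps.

Answer: occupancy 7/12, limited by warps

registers: 4 blocks
shared memory: 2 blocks
warps: 1 block
blocks: 24 blocks

Answer: 1 block, 28 active warps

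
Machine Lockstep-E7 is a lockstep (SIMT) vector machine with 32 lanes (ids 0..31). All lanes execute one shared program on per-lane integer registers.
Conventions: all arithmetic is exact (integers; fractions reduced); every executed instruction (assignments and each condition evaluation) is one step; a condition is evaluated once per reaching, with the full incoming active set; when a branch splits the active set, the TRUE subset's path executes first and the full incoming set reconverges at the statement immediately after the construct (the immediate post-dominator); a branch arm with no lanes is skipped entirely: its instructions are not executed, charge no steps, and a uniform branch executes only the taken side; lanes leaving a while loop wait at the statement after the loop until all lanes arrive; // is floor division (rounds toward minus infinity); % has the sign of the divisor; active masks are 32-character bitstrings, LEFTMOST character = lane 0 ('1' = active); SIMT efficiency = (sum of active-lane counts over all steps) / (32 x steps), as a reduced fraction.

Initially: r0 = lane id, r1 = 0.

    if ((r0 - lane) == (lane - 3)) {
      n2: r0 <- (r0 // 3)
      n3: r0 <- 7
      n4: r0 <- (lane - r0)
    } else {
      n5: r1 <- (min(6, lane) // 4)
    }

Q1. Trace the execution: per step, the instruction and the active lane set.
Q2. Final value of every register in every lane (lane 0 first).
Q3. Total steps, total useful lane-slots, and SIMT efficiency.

step 0: eval ((r0 - lane) == (lane - 3)) 11111111111111111111111111111111
step 1: r0 <- (r0 // 3)              00010000000000000000000000000000
step 2: r0 <- 7                      00010000000000000000000000000000
step 3: r0 <- (lane - r0)            00010000000000000000000000000000
step 4: r1 <- (min(6, lane) // 4)    11101111111111111111111111111111

Answer: 5 steps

r0: 0,1,2,-4,4,5,6,7,8,9,10,11,12,13,14,15,16,17,18,19,20,21,22,23,24,25,26,27,28,29,30,31
r1: 0,0,0,0,1,1,1,1,1,1,1,1,1,1,1,1,1,1,1,1,1,1,1,1,1,1,1,1,1,1,1,1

steps = 5; useful = 66; efficiency = 66/160 = 33/80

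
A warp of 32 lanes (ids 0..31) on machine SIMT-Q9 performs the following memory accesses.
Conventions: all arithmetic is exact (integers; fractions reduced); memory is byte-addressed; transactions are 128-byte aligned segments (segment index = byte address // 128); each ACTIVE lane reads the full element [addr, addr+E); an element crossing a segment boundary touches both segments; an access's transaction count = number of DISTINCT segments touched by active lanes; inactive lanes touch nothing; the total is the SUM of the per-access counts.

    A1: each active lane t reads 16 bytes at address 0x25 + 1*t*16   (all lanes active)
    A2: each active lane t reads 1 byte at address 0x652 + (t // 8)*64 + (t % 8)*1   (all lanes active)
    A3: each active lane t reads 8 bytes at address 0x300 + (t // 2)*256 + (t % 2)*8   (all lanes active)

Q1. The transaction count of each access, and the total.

A1: 5 transactions
A2: 3 transactions
A3: 16 transactions

Answer: 5,3,16; total 24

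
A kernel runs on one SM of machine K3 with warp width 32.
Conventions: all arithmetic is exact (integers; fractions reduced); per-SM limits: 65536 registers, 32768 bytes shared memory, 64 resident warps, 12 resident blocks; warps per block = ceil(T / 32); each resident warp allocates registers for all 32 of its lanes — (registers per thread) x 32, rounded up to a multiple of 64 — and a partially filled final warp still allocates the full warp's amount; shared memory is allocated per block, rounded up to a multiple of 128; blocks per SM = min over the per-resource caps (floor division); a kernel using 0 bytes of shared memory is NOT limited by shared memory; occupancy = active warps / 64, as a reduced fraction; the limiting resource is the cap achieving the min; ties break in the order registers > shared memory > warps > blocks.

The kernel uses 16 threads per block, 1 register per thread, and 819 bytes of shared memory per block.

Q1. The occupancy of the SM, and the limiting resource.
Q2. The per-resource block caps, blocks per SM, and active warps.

Answer: occupancy 3/16, limited by blocks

registers: 1024 blocks
shared memory: 36 blocks
warps: 64 blocks
blocks: 12 blocks

Answer: 12 blocks, 12 active warps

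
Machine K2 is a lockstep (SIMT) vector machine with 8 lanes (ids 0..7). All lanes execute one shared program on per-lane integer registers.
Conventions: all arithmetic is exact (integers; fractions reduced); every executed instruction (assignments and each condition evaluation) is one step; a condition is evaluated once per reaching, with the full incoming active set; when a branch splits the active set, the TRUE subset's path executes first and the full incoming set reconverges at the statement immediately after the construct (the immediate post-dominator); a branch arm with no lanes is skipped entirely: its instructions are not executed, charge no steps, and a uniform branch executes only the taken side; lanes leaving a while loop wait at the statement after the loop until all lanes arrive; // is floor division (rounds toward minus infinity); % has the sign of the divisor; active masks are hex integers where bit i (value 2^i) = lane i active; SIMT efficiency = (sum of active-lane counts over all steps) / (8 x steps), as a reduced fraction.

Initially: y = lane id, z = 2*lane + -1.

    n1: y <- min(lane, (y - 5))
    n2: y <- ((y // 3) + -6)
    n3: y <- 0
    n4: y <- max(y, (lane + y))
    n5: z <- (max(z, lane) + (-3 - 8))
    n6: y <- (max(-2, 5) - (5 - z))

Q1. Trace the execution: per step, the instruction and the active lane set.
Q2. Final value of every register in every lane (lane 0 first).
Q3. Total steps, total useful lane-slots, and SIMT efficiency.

step 0: y <- min(lane, (y - 5))      0xff
step 1: y <- ((y // 3) + -6)         0xff
step 2: y <- 0                       0xff
step 3: y <- max(y, (lane + y))      0xff
step 4: z <- (max(z, lane) + (-3 - 8)) 0xff
step 5: y <- (max(-2, 5) - (5 - z))  0xff

Answer: 6 steps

y: -11,-10,-8,-6,-4,-2,0,2
z: -11,-10,-8,-6,-4,-2,0,2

steps = 6; useful = 48; efficiency = 48/48 = 1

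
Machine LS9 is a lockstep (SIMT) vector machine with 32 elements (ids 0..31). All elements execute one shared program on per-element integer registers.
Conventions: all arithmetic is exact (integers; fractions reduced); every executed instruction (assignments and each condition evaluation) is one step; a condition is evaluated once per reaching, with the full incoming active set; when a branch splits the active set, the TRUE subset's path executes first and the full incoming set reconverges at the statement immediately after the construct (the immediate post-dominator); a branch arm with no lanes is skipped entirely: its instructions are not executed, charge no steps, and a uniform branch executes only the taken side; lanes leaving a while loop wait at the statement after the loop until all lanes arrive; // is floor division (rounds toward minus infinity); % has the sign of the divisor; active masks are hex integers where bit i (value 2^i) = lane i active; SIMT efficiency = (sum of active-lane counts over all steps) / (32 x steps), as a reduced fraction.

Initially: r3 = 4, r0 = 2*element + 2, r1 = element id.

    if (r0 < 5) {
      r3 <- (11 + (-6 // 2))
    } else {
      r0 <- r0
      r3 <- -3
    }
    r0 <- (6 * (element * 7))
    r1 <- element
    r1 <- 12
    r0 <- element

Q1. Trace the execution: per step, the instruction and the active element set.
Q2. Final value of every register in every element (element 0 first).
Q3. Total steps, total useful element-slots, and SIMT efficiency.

step 0: eval (r0 < 5)                0xffffffff
step 1: r3 <- (11 + (-6 // 2))       0x00000003
step 2: r0 <- r0                     0xfffffffc
step 3: r3 <- -3                     0xfffffffc
step 4: r0 <- (6 * (element * 7))    0xffffffff
step 5: r1 <- element                0xffffffff
step 6: r1 <- 12                     0xffffffff
step 7: r0 <- element                0xffffffff

Answer: 8 steps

r3: 8,8,-3,-3,-3,-3,-3,-3,-3,-3,-3,-3,-3,-3,-3,-3,-3,-3,-3,-3,-3,-3,-3,-3,-3,-3,-3,-3,-3,-3,-3,-3
r0: 0,1,2,3,4,5,6,7,8,9,10,11,12,13,14,15,16,17,18,19,20,21,22,23,24,25,26,27,28,29,30,31
r1: 12,12,12,12,12,12,12,12,12,12,12,12,12,12,12,12,12,12,12,12,12,12,12,12,12,12,12,12,12,12,12,12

steps = 8; useful = 222; efficiency = 222/256 = 111/128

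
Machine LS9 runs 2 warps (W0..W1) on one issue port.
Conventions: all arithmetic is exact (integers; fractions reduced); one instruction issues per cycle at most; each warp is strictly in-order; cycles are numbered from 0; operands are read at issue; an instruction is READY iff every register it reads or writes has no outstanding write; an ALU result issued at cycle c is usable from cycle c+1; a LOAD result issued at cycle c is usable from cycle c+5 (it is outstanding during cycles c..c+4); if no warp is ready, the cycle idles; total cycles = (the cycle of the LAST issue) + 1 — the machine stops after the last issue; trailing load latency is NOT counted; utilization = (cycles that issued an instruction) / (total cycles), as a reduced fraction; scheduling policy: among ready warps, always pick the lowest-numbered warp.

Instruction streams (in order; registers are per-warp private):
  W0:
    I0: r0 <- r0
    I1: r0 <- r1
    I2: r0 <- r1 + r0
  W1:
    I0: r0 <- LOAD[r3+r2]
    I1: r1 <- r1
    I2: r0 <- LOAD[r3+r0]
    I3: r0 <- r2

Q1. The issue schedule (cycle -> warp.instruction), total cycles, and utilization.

cycle 0: W0.I0
cycle 1: W0.I1
cycle 2: W0.I2
cycle 3: W1.I0
cycle 4: W1.I1
cycle 5: idle
cycle 6: idle
cycle 7: idle
cycle 8: W1.I2
cycle 9: idle
cycle 10: idle
cycle 11: idle
cycle 12: idle
cycle 13: W1.I3

Answer: 14 cycles, utilization 1/2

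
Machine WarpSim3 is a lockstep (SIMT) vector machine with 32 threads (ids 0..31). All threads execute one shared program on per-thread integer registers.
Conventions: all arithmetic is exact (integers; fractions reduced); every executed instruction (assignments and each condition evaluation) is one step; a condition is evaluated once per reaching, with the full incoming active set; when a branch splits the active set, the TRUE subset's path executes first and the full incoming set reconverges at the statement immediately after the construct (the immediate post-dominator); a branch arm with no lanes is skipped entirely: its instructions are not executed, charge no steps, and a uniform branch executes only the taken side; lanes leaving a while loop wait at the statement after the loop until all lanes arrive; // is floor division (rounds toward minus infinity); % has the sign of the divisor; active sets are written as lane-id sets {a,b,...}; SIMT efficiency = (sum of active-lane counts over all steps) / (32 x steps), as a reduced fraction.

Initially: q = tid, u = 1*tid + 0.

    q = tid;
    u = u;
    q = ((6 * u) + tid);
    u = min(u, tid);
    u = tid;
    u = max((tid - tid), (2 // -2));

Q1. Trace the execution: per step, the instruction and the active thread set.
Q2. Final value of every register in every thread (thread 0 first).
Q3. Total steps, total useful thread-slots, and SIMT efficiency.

step 0: q <- tid                     {0,1,2,3,4,5,6,7,8,9,10,11,12,13,14,15,16,17,18,19,20,21,22,23,24,25,26,27,28,29,30,31}
step 1: u <- u                       {0,1,2,3,4,5,6,7,8,9,10,11,12,13,14,15,16,17,18,19,20,21,22,23,24,25,26,27,28,29,30,31}
step 2: q <- ((6 * u) + tid)         {0,1,2,3,4,5,6,7,8,9,10,11,12,13,14,15,16,17,18,19,20,21,22,23,24,25,26,27,28,29,30,31}
step 3: u <- min(u, tid)             {0,1,2,3,4,5,6,7,8,9,10,11,12,13,14,15,16,17,18,19,20,21,22,23,24,25,26,27,28,29,30,31}
step 4: u <- tid                     {0,1,2,3,4,5,6,7,8,9,10,11,12,13,14,15,16,17,18,19,20,21,22,23,24,25,26,27,28,29,30,31}
step 5: u <- max((tid - tid), (2 // -2)) {0,1,2,3,4,5,6,7,8,9,10,11,12,13,14,15,16,17,18,19,20,21,22,23,24,25,26,27,28,29,30,31}

Answer: 6 steps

q: 0,7,14,21,28,35,42,49,56,63,70,77,84,91,98,105,112,119,126,133,140,147,154,161,168,175,182,189,196,203,210,217
u: 0,0,0,0,0,0,0,0,0,0,0,0,0,0,0,0,0,0,0,0,0,0,0,0,0,0,0,0,0,0,0,0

steps = 6; useful = 192; efficiency = 192/192 = 1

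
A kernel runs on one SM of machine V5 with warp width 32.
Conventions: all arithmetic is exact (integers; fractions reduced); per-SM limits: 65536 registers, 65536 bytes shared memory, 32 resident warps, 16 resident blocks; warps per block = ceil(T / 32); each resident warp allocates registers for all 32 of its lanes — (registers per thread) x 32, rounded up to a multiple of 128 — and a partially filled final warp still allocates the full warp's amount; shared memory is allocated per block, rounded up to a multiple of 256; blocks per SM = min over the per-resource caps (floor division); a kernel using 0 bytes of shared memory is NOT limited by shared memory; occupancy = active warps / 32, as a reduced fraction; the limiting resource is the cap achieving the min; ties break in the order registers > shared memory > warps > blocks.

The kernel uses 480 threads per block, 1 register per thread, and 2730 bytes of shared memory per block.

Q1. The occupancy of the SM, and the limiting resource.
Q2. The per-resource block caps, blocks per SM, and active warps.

Answer: occupancy 15/16, limited by warps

registers: 34 blocks
shared memory: 23 blocks
warps: 2 blocks
blocks: 16 blocks

Answer: 2 blocks, 30 active warps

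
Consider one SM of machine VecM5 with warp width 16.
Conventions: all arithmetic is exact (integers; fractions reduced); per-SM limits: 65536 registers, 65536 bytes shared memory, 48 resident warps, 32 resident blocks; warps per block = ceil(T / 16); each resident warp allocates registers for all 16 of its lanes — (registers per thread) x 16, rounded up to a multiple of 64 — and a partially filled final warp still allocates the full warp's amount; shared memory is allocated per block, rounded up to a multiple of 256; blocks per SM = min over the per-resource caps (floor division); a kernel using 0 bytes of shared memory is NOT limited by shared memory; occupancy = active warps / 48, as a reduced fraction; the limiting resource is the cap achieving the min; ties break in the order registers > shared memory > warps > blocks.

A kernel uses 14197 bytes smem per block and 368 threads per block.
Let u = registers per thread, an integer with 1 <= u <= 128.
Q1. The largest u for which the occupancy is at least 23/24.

Answer: u = 88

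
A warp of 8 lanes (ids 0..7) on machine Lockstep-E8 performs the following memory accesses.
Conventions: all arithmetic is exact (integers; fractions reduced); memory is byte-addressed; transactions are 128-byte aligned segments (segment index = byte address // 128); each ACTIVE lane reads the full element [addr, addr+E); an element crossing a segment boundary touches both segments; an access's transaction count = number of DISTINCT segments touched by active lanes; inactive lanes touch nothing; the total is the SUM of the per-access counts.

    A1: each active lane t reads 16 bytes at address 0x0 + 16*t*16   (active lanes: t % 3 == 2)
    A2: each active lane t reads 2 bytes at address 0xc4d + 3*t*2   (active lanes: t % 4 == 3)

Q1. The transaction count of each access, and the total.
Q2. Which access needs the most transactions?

A1: 2 transactions
A2: 1 transaction

Answer: 2,1; total 3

Answer: A1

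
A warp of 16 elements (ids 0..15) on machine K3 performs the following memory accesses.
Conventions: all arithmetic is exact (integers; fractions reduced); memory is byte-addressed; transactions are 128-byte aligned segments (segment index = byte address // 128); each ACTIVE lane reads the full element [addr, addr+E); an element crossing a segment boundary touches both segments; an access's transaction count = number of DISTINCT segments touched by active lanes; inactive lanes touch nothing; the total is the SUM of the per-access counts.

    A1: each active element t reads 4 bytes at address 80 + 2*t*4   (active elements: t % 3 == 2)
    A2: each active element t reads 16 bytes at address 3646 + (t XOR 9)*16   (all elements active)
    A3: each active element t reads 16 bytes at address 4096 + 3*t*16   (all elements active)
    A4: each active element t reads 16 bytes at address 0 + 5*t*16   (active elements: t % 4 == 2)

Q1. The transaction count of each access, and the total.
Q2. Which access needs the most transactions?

A1: 2 transactions
A2: 3 transactions
A3: 6 transactions
A4: 4 transactions

Answer: 2,3,6,4; total 15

Answer: A3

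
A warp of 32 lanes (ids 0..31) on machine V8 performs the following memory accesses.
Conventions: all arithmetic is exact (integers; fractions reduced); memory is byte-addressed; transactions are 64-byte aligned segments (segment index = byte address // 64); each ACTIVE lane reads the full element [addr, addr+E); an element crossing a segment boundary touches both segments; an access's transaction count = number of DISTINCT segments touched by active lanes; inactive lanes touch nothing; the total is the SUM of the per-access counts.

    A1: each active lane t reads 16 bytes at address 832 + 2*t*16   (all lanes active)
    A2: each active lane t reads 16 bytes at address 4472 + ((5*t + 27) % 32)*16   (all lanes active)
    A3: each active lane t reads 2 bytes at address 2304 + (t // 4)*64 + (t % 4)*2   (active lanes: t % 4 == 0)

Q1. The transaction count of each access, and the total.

A1: 16 transactions
A2: 9 transactions
A3: 8 transactions

Answer: 16,9,8; total 33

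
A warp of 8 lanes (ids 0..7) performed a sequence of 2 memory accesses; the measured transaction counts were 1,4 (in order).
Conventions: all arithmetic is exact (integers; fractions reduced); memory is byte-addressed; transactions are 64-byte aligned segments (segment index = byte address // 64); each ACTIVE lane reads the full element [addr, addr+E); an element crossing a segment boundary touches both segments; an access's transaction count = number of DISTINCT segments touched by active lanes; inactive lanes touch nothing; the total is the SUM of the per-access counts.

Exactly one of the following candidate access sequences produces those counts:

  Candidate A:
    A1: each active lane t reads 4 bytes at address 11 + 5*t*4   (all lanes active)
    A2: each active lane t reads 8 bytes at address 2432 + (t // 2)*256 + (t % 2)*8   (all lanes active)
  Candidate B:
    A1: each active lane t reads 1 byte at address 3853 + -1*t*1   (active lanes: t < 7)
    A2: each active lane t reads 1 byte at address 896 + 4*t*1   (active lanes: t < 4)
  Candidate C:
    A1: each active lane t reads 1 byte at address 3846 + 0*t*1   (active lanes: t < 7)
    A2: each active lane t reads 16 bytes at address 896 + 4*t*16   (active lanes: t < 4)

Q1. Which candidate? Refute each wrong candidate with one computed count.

A: A1 gives 3 transactions, not 1
B: A2 gives 1 transaction, not 4
C: all counts match (1,4)

Answer: C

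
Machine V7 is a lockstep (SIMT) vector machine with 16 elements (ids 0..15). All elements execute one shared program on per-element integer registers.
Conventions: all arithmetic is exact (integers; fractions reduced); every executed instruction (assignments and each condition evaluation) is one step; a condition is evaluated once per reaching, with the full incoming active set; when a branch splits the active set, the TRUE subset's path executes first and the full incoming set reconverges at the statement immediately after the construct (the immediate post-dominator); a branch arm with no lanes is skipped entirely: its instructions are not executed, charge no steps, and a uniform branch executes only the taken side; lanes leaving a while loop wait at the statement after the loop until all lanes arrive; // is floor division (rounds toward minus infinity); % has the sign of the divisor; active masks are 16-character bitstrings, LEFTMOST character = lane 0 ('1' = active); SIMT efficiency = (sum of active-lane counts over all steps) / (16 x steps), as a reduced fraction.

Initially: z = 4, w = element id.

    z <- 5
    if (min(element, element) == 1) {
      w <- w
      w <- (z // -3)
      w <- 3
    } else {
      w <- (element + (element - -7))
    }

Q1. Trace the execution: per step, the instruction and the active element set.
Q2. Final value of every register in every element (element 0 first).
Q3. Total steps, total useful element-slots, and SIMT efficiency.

step 0: z <- 5                       1111111111111111
step 1: eval (min(element, element) == 1) 1111111111111111
step 2: w <- w                       0100000000000000
step 3: w <- (z // -3)               0100000000000000
step 4: w <- 3                       0100000000000000
step 5: w <- (element + (element - -7)) 1011111111111111

Answer: 6 steps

z: 5,5,5,5,5,5,5,5,5,5,5,5,5,5,5,5
w: 7,3,11,13,15,17,19,21,23,25,27,29,31,33,35,37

steps = 6; useful = 50; efficiency = 50/96 = 25/48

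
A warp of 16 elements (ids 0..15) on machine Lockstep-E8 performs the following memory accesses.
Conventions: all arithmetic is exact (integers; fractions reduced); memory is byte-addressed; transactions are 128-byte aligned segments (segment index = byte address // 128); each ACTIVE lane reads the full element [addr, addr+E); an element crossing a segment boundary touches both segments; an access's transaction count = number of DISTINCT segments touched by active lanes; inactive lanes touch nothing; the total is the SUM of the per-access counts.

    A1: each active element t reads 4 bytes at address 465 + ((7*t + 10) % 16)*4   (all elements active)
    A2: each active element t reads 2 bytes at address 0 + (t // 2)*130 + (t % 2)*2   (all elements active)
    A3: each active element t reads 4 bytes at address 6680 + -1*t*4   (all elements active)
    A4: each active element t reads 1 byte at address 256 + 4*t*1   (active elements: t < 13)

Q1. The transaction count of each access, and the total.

A1: 2 transactions
A2: 8 transactions
A3: 2 transactions
A4: 1 transaction

Answer: 2,8,2,1; total 13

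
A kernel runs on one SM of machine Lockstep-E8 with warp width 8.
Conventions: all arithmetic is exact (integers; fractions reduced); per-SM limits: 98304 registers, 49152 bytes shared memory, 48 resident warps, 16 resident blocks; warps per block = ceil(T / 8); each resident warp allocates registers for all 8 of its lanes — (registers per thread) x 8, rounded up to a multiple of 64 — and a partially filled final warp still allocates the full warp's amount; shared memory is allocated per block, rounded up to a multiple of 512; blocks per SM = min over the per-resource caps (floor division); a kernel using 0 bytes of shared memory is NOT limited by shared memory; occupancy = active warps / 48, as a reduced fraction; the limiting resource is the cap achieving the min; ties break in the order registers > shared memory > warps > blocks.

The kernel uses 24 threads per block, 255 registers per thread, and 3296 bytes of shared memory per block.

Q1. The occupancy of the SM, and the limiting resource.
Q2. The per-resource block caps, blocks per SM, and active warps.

Answer: occupancy 13/16, limited by shared memory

registers: 16 blocks
shared memory: 13 blocks
warps: 16 blocks
blocks: 16 blocks

Answer: 13 blocks, 39 active warps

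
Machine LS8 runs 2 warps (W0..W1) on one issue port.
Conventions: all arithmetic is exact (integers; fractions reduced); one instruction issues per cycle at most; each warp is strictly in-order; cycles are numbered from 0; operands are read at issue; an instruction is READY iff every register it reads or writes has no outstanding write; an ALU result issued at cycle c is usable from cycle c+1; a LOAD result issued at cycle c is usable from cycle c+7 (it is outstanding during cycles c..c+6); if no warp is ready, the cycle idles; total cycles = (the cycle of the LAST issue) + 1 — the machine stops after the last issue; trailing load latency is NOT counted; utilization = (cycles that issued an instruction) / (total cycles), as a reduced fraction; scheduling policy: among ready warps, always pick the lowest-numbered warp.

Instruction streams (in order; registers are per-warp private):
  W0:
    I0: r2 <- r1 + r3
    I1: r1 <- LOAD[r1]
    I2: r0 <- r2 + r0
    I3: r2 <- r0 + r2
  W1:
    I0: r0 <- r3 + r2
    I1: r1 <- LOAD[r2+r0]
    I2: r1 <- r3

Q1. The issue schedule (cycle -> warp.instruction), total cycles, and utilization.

cycle 0: W0.I0
cycle 1: W0.I1
cycle 2: W0.I2
cycle 3: W0.I3
cycle 4: W1.I0
cycle 5: W1.I1
cycle 6: idle
cycle 7: idle
cycle 8: idle
cycle 9: idle
cycle 10: idle
cycle 11: idle
cycle 12: W1.I2

Answer: 13 cycles, utilization 7/13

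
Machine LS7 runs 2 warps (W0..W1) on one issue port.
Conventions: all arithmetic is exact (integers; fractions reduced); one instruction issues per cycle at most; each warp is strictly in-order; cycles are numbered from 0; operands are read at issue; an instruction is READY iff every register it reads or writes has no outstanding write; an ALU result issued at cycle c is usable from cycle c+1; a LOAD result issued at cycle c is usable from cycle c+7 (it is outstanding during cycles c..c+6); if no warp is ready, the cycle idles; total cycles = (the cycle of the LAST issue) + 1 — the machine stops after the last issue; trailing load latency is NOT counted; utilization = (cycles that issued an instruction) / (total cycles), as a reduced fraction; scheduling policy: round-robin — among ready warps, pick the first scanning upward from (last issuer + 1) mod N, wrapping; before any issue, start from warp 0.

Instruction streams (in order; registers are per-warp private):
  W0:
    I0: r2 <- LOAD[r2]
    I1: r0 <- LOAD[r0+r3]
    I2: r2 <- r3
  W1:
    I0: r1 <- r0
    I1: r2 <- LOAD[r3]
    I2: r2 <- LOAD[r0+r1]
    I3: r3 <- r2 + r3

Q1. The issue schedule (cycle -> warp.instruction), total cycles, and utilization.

cycle 0: W0.I0
cycle 1: W1.I0
cycle 2: W0.I1
cycle 3: W1.I1
cycle 4: idle
cycle 5: idle
cycle 6: idle
cycle 7: W0.I2
cycle 8: idle
cycle 9: idle
cycle 10: W1.I2
cycle 11: idle
cycle 12: idle
cycle 13: idle
cycle 14: idle
cycle 15: idle
cycle 16: idle
cycle 17: W1.I3

Answer: 18 cycles, utilization 7/18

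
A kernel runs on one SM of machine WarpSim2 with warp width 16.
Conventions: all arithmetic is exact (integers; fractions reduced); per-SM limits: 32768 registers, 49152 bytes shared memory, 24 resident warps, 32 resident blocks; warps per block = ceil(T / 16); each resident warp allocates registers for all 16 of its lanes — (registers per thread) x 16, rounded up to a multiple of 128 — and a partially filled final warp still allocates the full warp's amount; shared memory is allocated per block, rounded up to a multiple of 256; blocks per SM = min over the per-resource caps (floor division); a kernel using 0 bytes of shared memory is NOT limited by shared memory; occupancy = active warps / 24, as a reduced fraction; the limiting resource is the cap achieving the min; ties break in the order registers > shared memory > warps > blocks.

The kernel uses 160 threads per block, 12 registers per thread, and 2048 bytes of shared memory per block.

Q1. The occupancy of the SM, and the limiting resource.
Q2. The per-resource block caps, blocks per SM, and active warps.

Answer: occupancy 5/6, limited by warps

registers: 12 blocks
shared memory: 24 blocks
warps: 2 blocks
blocks: 32 blocks

Answer: 2 blocks, 20 active warps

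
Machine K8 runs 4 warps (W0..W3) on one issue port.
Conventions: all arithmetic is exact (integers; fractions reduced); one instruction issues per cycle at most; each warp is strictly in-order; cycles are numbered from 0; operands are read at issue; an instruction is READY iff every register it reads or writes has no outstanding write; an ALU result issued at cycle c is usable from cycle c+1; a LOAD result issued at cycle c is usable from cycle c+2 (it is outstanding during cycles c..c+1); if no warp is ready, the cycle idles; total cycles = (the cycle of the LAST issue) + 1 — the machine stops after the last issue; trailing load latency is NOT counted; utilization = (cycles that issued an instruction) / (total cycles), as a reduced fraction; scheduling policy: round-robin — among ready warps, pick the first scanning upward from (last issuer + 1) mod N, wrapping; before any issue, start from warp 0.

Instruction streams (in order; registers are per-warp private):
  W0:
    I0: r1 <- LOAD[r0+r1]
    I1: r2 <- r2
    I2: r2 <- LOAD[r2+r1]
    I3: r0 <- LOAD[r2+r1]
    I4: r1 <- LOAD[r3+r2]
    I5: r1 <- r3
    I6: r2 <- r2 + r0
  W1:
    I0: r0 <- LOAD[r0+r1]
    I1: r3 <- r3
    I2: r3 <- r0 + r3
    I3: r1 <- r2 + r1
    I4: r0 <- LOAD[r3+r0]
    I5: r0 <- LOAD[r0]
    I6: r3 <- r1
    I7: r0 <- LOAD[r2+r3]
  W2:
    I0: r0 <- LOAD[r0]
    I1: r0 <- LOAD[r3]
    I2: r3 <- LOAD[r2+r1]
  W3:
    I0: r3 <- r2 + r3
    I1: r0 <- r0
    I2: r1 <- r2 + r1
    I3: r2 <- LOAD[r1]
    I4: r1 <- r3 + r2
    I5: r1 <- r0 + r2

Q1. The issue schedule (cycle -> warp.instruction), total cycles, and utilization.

cycle 0: W0.I0
cycle 1: W1.I0
cycle 2: W2.I0
cycle 3: W3.I0
cycle 4: W0.I1
cycle 5: W1.I1
cycle 6: W2.I1
cycle 7: W3.I1
cycle 8: W0.I2
cycle 9: W1.I2
cycle 10: W2.I2
cycle 11: W3.I2
cycle 12: W0.I3
cycle 13: W1.I3
cycle 14: W3.I3
cycle 15: W0.I4
cycle 16: W1.I4
cycle 17: W3.I4
cycle 18: W0.I5
cycle 19: W1.I5
cycle 20: W3.I5
cycle 21: W0.I6
cycle 22: W1.I6
cycle 23: W1.I7

Answer: 24 cycles, utilization 1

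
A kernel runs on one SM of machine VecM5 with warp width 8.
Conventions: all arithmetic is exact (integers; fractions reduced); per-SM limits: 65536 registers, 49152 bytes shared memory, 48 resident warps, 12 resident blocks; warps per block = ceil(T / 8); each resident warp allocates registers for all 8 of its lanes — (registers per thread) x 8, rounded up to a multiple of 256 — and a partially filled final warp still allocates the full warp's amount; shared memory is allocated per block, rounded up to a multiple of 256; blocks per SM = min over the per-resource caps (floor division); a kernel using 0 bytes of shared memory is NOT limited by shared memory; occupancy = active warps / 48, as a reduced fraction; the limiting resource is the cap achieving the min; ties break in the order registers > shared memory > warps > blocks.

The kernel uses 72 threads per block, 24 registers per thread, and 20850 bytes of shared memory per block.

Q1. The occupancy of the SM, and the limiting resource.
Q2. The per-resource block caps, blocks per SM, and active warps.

Answer: occupancy 3/8, limited by shared memory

registers: 28 blocks
shared memory: 2 blocks
warps: 5 blocks
blocks: 12 blocks

Answer: 2 blocks, 18 active warps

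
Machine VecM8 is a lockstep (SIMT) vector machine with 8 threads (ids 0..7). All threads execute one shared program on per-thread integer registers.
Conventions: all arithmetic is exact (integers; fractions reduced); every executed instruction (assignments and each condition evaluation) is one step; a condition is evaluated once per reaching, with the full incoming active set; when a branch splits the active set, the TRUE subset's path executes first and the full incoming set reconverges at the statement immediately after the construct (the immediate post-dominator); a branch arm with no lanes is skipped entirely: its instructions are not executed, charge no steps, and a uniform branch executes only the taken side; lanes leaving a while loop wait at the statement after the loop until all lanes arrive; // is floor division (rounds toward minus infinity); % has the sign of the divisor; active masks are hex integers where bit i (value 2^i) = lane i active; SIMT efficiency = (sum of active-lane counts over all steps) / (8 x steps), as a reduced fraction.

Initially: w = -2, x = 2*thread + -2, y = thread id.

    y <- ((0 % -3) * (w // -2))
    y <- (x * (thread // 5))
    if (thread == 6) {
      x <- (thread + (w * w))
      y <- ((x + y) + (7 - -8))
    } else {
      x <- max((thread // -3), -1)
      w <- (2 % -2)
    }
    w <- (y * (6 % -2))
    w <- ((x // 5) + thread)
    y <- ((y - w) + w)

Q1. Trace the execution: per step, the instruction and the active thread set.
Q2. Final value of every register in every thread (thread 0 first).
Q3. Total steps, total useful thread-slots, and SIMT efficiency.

step 0: y <- ((0 % -3) * (w // -2))  0xff
step 1: y <- (x * (thread // 5))     0xff
step 2: eval (thread == 6)           0xff
step 3: x <- (thread + (w * w))      0x40
step 4: y <- ((x + y) + (7 - -8))    0x40
step 5: x <- max((thread // -3), -1) 0xbf
step 6: w <- (2 % -2)                0xbf
step 7: w <- (y * (6 % -2))          0xff
step 8: w <- ((x // 5) + thread)     0xff
step 9: y <- ((y - w) + w)           0xff

Answer: 10 steps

w: 0,0,1,2,3,4,8,6
x: 0,-1,-1,-1,-1,-1,10,-1
y: 0,0,0,0,0,8,35,12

steps = 10; useful = 64; efficiency = 64/80 = 4/5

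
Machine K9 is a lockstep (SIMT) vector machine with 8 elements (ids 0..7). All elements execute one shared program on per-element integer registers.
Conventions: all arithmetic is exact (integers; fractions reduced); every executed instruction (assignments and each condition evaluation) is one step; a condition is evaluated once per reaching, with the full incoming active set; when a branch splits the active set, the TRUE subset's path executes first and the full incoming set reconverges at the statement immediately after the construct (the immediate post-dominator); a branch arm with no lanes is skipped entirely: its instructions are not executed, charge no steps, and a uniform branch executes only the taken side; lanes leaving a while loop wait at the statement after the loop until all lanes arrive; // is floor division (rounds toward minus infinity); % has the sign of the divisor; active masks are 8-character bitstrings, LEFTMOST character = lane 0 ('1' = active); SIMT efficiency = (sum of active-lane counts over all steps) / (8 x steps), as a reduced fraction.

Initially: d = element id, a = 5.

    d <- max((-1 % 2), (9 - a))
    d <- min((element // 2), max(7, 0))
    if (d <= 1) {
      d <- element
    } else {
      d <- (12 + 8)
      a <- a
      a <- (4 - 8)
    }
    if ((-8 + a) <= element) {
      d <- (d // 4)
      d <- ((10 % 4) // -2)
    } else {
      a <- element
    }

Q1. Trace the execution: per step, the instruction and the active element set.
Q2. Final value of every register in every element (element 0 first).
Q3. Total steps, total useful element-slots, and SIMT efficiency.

step 0: d <- max((-1 % 2), (9 - a))  11111111
step 1: d <- min((element // 2), max(7, 0)) 11111111
step 2: eval (d <= 1)                11111111
step 3: d <- element                 11110000
step 4: d <- (12 + 8)                00001111
step 5: a <- a                       00001111
step 6: a <- (4 - 8)                 00001111
step 7: eval ((-8 + a) <= element)   11111111
step 8: d <- (d // 4)                11111111
step 9: d <- ((10 % 4) // -2)        11111111

Answer: 10 steps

d: -1,-1,-1,-1,-1,-1,-1,-1
a: 5,5,5,5,-4,-4,-4,-4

steps = 10; useful = 64; efficiency = 64/80 = 4/5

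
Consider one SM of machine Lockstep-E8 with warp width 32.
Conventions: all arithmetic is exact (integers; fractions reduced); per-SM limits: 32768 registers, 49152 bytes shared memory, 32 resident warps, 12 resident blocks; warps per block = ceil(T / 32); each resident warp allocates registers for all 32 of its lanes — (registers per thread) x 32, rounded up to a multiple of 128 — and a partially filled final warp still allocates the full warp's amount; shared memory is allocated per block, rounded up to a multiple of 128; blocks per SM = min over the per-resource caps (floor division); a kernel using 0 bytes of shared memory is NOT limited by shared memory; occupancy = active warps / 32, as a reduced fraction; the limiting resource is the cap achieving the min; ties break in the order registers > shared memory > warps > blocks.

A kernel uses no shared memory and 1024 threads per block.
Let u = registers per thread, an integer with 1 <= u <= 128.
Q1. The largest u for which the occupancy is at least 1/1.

Answer: u = 32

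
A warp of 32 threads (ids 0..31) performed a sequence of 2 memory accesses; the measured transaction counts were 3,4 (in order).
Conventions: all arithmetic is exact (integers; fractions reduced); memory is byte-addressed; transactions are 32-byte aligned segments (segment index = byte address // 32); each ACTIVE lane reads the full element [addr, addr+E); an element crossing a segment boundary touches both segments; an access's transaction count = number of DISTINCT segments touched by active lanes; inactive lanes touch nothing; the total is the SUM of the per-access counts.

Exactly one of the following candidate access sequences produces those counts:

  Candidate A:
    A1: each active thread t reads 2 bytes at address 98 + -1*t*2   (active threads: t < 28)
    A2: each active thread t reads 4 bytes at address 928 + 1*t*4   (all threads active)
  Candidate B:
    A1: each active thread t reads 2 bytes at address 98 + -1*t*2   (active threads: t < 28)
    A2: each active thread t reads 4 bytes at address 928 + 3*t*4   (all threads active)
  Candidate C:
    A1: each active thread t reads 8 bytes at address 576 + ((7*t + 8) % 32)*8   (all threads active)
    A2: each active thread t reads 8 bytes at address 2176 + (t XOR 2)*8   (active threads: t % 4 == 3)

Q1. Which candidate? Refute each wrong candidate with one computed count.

B: A2 gives 12 transactions, not 4
C: A1 gives 8 transactions, not 3
A: all counts match (3,4)

Answer: A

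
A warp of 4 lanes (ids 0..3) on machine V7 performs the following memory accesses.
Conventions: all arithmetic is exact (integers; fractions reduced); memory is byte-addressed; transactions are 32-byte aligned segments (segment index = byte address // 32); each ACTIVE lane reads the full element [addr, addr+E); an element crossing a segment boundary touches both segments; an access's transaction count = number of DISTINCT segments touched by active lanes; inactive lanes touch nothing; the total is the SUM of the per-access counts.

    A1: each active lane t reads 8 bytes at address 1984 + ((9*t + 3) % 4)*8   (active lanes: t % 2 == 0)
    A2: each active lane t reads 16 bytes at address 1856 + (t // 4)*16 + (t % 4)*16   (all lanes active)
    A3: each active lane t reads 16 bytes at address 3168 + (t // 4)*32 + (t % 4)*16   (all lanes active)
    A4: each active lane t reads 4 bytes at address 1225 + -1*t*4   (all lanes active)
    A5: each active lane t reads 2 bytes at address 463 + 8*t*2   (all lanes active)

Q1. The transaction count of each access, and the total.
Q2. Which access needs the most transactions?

A1: 1 transaction
A2: 2 transactions
A3: 2 transactions
A4: 2 transactions
A5: 3 transactions

Answer: 1,2,2,2,3; total 10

Answer: A5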